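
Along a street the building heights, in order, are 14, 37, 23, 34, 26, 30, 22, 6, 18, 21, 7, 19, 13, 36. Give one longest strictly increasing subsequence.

14, 23, 26, 30, 36

Patience tails give the LIS length; then backtrack through the dp parents:
14 → extends → [14]
37 → extends → [14, 37]
23 → replaces 37 → [14, 23]
34 → extends → [14, 23, 34]
26 → replaces 34 → [14, 23, 26]
30 → extends → [14, 23, 26, 30]
22 → replaces 23 → [14, 22, 26, 30]
6 → replaces 14 → [6, 22, 26, 30]
18 → replaces 22 → [6, 18, 26, 30]
21 → replaces 26 → [6, 18, 21, 30]
7 → replaces 18 → [6, 7, 21, 30]
19 → replaces 21 → [6, 7, 19, 30]
13 → replaces 19 → [6, 7, 13, 30]
36 → extends → [6, 7, 13, 30, 36]
Length 5; one witness is 14, 23, 26, 30, 36.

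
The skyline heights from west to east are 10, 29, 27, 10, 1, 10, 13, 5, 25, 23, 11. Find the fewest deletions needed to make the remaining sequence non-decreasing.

6

Fewest deletions = n − (longest non-decreasing subsequence).
i:      1  2  3  4  5  6  7  8  9 10 11
a[i]:  10 29 27 10  1 10 13  5 25 23 11
dp:     1  2  2  2  1  3  4  2  5  5  4
max dp = 5, so deletions = 11 − 5 = 6.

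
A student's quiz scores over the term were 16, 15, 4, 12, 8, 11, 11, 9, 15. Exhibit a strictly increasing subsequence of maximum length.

4, 8, 11, 15

Patience tails give the LIS length; then backtrack through the dp parents:
16 → extends → [16]
15 → replaces 16 → [15]
4 → replaces 15 → [4]
12 → extends → [4, 12]
8 → replaces 12 → [4, 8]
11 → extends → [4, 8, 11]
11 → already a tail → [4, 8, 11]
9 → replaces 11 → [4, 8, 9]
15 → extends → [4, 8, 9, 15]
Length 4; one witness is 4, 8, 11, 15.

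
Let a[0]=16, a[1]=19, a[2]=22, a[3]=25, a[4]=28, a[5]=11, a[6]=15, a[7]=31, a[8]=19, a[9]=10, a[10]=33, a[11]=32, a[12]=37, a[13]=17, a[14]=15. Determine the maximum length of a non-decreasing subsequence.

Track the smallest tail for each achievable length (allowing ties):
16 → extends → [16]
19 → extends → [16, 19]
22 → extends → [16, 19, 22]
25 → extends → [16, 19, 22, 25]
28 → extends → [16, 19, 22, 25, 28]
11 → replaces 16 → [11, 19, 22, 25, 28]
15 → replaces 19 → [11, 15, 22, 25, 28]
31 → extends → [11, 15, 22, 25, 28, 31]
19 → replaces 22 → [11, 15, 19, 25, 28, 31]
10 → replaces 11 → [10, 15, 19, 25, 28, 31]
33 → extends → [10, 15, 19, 25, 28, 31, 33]
32 → replaces 33 → [10, 15, 19, 25, 28, 31, 32]
37 → extends → [10, 15, 19, 25, 28, 31, 32, 37]
17 → replaces 19 → [10, 15, 17, 25, 28, 31, 32, 37]
15 → replaces 17 → [10, 15, 15, 25, 28, 31, 32, 37]
Eight tails, so the longest non-decreasing subsequence has length 8 (e.g. 16, 19, 22, 25, 28, 31, 33, 37).

8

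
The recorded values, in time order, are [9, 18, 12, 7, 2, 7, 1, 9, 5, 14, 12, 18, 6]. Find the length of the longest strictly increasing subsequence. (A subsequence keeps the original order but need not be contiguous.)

Let dp[i] be the length of the longest such subsequence ending at index i:
i:      1  2  3  4  5  6  7  8  9 10 11 12 13
a[i]:   9 18 12  7  2  7  1  9  5 14 12 18  6
dp:     1  2  2  1  1  2  1  3  2  4  4  5  3
Maximum dp value is 5.

5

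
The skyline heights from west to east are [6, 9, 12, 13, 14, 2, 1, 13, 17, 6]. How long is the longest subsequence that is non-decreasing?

6

Track the smallest tail for each achievable length (allowing ties):
6 → extends → [6]
9 → extends → [6, 9]
12 → extends → [6, 9, 12]
13 → extends → [6, 9, 12, 13]
14 → extends → [6, 9, 12, 13, 14]
2 → replaces 6 → [2, 9, 12, 13, 14]
1 → replaces 2 → [1, 9, 12, 13, 14]
13 → replaces 14 → [1, 9, 12, 13, 13]
17 → extends → [1, 9, 12, 13, 13, 17]
6 → replaces 9 → [1, 6, 12, 13, 13, 17]
Six tails, so the longest non-decreasing subsequence has length 6 (e.g. 6, 9, 12, 13, 14, 17).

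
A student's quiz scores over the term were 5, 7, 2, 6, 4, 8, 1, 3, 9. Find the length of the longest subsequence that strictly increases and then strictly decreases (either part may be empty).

5

inc[i] = longest strictly increasing subsequence ending at i; dec[i] = longest strictly decreasing subsequence starting at i:
i:     1 2 3 4 5 6 7 8 9
a[i]:  5 7 2 6 4 8 1 3 9
inc:   1 2 1 2 2 3 1 2 4
dec:   3 4 2 3 2 2 1 1 1
Best peak at i=2 (value 7): inc=2, dec=4, length 2+4−1 = 5.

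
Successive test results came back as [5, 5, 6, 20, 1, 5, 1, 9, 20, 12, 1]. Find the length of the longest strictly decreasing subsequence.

Negate each value so 'decreasing' becomes 'increasing', then run patience tails on the negated sequence:
-5 → extends → [-5]
-5 → already a tail → [-5]
-6 → replaces -5 → [-6]
-20 → replaces -6 → [-20]
-1 → extends → [-20, -1]
-5 → replaces -1 → [-20, -5]
-1 → extends → [-20, -5, -1]
-9 → replaces -5 → [-20, -9, -1]
-20 → already a tail → [-20, -9, -1]
-12 → replaces -9 → [-20, -12, -1]
-1 → already a tail → [-20, -12, -1]
Three tails, so the longest strictly decreasing subsequence of the original has length 3.

3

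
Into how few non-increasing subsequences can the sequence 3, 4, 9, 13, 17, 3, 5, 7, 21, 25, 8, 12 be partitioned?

The minimum number of non-increasing subsequences covering a sequence equals the length of its longest strictly increasing subsequence.
LIS length is 7 (e.g. 3, 4, 9, 13, 17, 21, 25), so 7 piles are needed.

7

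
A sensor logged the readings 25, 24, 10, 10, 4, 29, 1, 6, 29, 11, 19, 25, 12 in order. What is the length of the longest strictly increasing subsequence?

Let dp[i] be the length of the longest such subsequence ending at index i:
i:      1  2  3  4  5  6  7  8  9 10 11 12 13
a[i]:  25 24 10 10  4 29  1  6 29 11 19 25 12
dp:     1  1  1  1  1  2  1  2  3  3  4  5  4
Maximum dp value is 5.

5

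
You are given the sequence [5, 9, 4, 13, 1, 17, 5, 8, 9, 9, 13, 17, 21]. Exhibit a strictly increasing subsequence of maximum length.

4, 5, 8, 9, 13, 17, 21

Patience tails give the LIS length; then backtrack through the dp parents:
5 → extends → [5]
9 → extends → [5, 9]
4 → replaces 5 → [4, 9]
13 → extends → [4, 9, 13]
1 → replaces 4 → [1, 9, 13]
17 → extends → [1, 9, 13, 17]
5 → replaces 9 → [1, 5, 13, 17]
8 → replaces 13 → [1, 5, 8, 17]
9 → replaces 17 → [1, 5, 8, 9]
9 → already a tail → [1, 5, 8, 9]
13 → extends → [1, 5, 8, 9, 13]
17 → extends → [1, 5, 8, 9, 13, 17]
21 → extends → [1, 5, 8, 9, 13, 17, 21]
Length 7; one witness is 4, 5, 8, 9, 13, 17, 21.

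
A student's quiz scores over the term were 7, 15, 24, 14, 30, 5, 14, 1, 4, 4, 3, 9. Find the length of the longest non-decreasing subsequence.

Track the smallest tail for each achievable length (allowing ties):
7 → extends → [7]
15 → extends → [7, 15]
24 → extends → [7, 15, 24]
14 → replaces 15 → [7, 14, 24]
30 → extends → [7, 14, 24, 30]
5 → replaces 7 → [5, 14, 24, 30]
14 → replaces 24 → [5, 14, 14, 30]
1 → replaces 5 → [1, 14, 14, 30]
4 → replaces 14 → [1, 4, 14, 30]
4 → replaces 14 → [1, 4, 4, 30]
3 → replaces 4 → [1, 3, 4, 30]
9 → replaces 30 → [1, 3, 4, 9]
Four tails, so the longest non-decreasing subsequence has length 4 (e.g. 7, 15, 24, 30).

4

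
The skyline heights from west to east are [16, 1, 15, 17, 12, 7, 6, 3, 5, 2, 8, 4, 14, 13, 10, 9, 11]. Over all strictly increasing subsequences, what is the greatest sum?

38

Let S[i] be the best sum of a strictly increasing subsequence ending at i:
i:      1  2  3  4  5  6  7  8  9 10 11 12 13 14 15 16 17
a[i]:  16  1 15 17 12  7  6  3  5  2  8  4 14 13 10  9 11
S:     16  1 16 33 13  8  7  4  9  3 17  8 31 30 27 26 38
Maximum is 38 (e.g. 1 + 3 + 5 + 8 + 10 + 11).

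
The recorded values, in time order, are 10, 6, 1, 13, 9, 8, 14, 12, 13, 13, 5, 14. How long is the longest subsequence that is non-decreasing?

6

Let dp[i] be the length of the longest such subsequence ending at index i:
i:      1  2  3  4  5  6  7  8  9 10 11 12
a[i]:  10  6  1 13  9  8 14 12 13 13  5 14
dp:     1  1  1  2  2  2  3  3  4  5  2  6
Maximum dp value is 6.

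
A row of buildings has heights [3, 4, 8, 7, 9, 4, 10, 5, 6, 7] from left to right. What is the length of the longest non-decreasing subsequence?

Track the smallest tail for each achievable length (allowing ties):
3 → extends → [3]
4 → extends → [3, 4]
8 → extends → [3, 4, 8]
7 → replaces 8 → [3, 4, 7]
9 → extends → [3, 4, 7, 9]
4 → replaces 7 → [3, 4, 4, 9]
10 → extends → [3, 4, 4, 9, 10]
5 → replaces 9 → [3, 4, 4, 5, 10]
6 → replaces 10 → [3, 4, 4, 5, 6]
7 → extends → [3, 4, 4, 5, 6, 7]
Six tails, so the longest non-decreasing subsequence has length 6 (e.g. 3, 4, 4, 5, 6, 7).

6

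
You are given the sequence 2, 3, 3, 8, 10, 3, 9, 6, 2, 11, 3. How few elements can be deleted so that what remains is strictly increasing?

Fewest deletions = n − (longest strictly increasing subsequence).
Patience tails:
2 → extends → [2]
3 → extends → [2, 3]
3 → already a tail → [2, 3]
8 → extends → [2, 3, 8]
10 → extends → [2, 3, 8, 10]
3 → already a tail → [2, 3, 8, 10]
9 → replaces 10 → [2, 3, 8, 9]
6 → replaces 8 → [2, 3, 6, 9]
2 → already a tail → [2, 3, 6, 9]
11 → extends → [2, 3, 6, 9, 11]
3 → already a tail → [2, 3, 6, 9, 11]
Longest strictly increasing subsequence has length 5, so deletions = 11 − 5 = 6.

6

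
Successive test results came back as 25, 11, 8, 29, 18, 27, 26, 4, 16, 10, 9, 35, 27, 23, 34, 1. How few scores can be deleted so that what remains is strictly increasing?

11

Fewest deletions = n − (longest strictly increasing subsequence).
Patience tails:
25 → extends → [25]
11 → replaces 25 → [11]
8 → replaces 11 → [8]
29 → extends → [8, 29]
18 → replaces 29 → [8, 18]
27 → extends → [8, 18, 27]
26 → replaces 27 → [8, 18, 26]
4 → replaces 8 → [4, 18, 26]
16 → replaces 18 → [4, 16, 26]
10 → replaces 16 → [4, 10, 26]
9 → replaces 10 → [4, 9, 26]
35 → extends → [4, 9, 26, 35]
27 → replaces 35 → [4, 9, 26, 27]
23 → replaces 26 → [4, 9, 23, 27]
34 → extends → [4, 9, 23, 27, 34]
1 → replaces 4 → [1, 9, 23, 27, 34]
Longest strictly increasing subsequence has length 5, so deletions = 16 − 5 = 11.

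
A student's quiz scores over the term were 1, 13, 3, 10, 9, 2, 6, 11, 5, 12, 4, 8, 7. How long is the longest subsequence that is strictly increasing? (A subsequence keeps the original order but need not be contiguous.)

Track the smallest tail for each achievable length (strict):
1 → extends → [1]
13 → extends → [1, 13]
3 → replaces 13 → [1, 3]
10 → extends → [1, 3, 10]
9 → replaces 10 → [1, 3, 9]
2 → replaces 3 → [1, 2, 9]
6 → replaces 9 → [1, 2, 6]
11 → extends → [1, 2, 6, 11]
5 → replaces 6 → [1, 2, 5, 11]
12 → extends → [1, 2, 5, 11, 12]
4 → replaces 5 → [1, 2, 4, 11, 12]
8 → replaces 11 → [1, 2, 4, 8, 12]
7 → replaces 8 → [1, 2, 4, 7, 12]
Five tails, so the longest strictly increasing subsequence has length 5 (e.g. 1, 3, 10, 11, 12).

5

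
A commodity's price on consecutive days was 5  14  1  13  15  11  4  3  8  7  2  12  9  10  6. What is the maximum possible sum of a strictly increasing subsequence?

34

Let S[i] be the best sum of a strictly increasing subsequence ending at i:
i:      1  2  3  4  5  6  7  8  9 10 11 12 13 14 15
a[i]:   5 14  1 13 15 11  4  3  8  7  2 12  9 10  6
S:      5 19  1 18 34 16  5  4 13 12  3 28 22 32 11
Maximum is 34 (e.g. 5 + 14 + 15).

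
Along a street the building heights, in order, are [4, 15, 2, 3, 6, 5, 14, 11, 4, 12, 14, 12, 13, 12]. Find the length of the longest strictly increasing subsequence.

Track the smallest tail for each achievable length (strict):
4 → extends → [4]
15 → extends → [4, 15]
2 → replaces 4 → [2, 15]
3 → replaces 15 → [2, 3]
6 → extends → [2, 3, 6]
5 → replaces 6 → [2, 3, 5]
14 → extends → [2, 3, 5, 14]
11 → replaces 14 → [2, 3, 5, 11]
4 → replaces 5 → [2, 3, 4, 11]
12 → extends → [2, 3, 4, 11, 12]
14 → extends → [2, 3, 4, 11, 12, 14]
12 → already a tail → [2, 3, 4, 11, 12, 14]
13 → replaces 14 → [2, 3, 4, 11, 12, 13]
12 → already a tail → [2, 3, 4, 11, 12, 13]
Six tails, so the longest strictly increasing subsequence has length 6 (e.g. 2, 3, 6, 11, 12, 14).

6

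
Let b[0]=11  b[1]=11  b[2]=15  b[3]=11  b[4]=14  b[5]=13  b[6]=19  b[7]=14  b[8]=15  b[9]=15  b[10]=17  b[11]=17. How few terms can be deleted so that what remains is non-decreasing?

3

Fewest deletions = n − (longest non-decreasing subsequence).
Patience tails:
11 → extends → [11]
11 → extends → [11, 11]
15 → extends → [11, 11, 15]
11 → replaces 15 → [11, 11, 11]
14 → extends → [11, 11, 11, 14]
13 → replaces 14 → [11, 11, 11, 13]
19 → extends → [11, 11, 11, 13, 19]
14 → replaces 19 → [11, 11, 11, 13, 14]
15 → extends → [11, 11, 11, 13, 14, 15]
15 → extends → [11, 11, 11, 13, 14, 15, 15]
17 → extends → [11, 11, 11, 13, 14, 15, 15, 17]
17 → extends → [11, 11, 11, 13, 14, 15, 15, 17, 17]
Longest non-decreasing subsequence has length 9, so deletions = 12 − 9 = 3.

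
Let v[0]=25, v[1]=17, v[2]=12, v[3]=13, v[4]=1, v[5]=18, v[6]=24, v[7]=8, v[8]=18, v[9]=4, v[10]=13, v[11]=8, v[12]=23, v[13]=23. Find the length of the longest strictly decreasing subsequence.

5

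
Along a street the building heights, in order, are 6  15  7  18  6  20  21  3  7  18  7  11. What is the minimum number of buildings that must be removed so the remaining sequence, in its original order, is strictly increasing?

Fewest deletions = n − (longest strictly increasing subsequence).
Patience tails:
6 → extends → [6]
15 → extends → [6, 15]
7 → replaces 15 → [6, 7]
18 → extends → [6, 7, 18]
6 → already a tail → [6, 7, 18]
20 → extends → [6, 7, 18, 20]
21 → extends → [6, 7, 18, 20, 21]
3 → replaces 6 → [3, 7, 18, 20, 21]
7 → already a tail → [3, 7, 18, 20, 21]
18 → already a tail → [3, 7, 18, 20, 21]
7 → already a tail → [3, 7, 18, 20, 21]
11 → replaces 18 → [3, 7, 11, 20, 21]
Longest strictly increasing subsequence has length 5, so deletions = 12 − 5 = 7.

7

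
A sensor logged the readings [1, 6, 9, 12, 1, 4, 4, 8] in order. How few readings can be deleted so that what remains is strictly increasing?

4

Fewest deletions = n − (longest strictly increasing subsequence).
i:      1  2  3  4  5  6  7  8
a[i]:   1  6  9 12  1  4  4  8
dp:     1  2  3  4  1  2  2  3
max dp = 4, so deletions = 8 − 4 = 4.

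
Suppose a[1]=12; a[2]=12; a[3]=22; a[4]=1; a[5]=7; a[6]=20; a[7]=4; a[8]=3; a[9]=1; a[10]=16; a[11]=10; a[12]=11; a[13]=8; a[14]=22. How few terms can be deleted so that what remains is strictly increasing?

Fewest deletions = n − (longest strictly increasing subsequence).
i:      1  2  3  4  5  6  7  8  9 10 11 12 13 14
a[i]:  12 12 22  1  7 20  4  3  1 16 10 11  8 22
dp:     1  1  2  1  2  3  2  2  1  3  3  4  3  5
max dp = 5, so deletions = 14 − 5 = 9.

9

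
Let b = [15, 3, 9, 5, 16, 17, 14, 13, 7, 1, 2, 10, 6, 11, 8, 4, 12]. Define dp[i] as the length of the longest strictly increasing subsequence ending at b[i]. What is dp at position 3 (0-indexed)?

dp[i] = 1 + max{dp[j] : j<i, b[j]<b[i]} (or 1 if no such j):
i:      0  1  2  3  4  5  6  7  8  9 10 11 12 13 14 15 16
b[i]:  15  3  9  5 16 17 14 13  7  1  2 10  6 11  8  4 12
dp:     1  1  2  2  3  4  3  3  3  1  2  4  3  5  4  3  6
At index 3 the value is 2.

2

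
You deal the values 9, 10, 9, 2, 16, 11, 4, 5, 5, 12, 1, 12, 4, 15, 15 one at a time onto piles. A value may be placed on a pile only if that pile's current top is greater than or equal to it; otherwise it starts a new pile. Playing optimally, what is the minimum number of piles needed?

5

Place each on the leftmost legal pile:
9 → new pile 1 (tops now [9])
10 → new pile 2 (tops now [9, 10])
9 → pile 1 (tops now [9, 10])
2 → pile 1 (tops now [2, 10])
16 → new pile 3 (tops now [2, 10, 16])
11 → pile 3 (tops now [2, 10, 11])
4 → pile 2 (tops now [2, 4, 11])
5 → pile 3 (tops now [2, 4, 5])
5 → pile 3 (tops now [2, 4, 5])
12 → new pile 4 (tops now [2, 4, 5, 12])
1 → pile 1 (tops now [1, 4, 5, 12])
12 → pile 4 (tops now [1, 4, 5, 12])
4 → pile 2 (tops now [1, 4, 5, 12])
15 → new pile 5 (tops now [1, 4, 5, 12, 15])
15 → pile 5 (tops now [1, 4, 5, 12, 15])
Five piles.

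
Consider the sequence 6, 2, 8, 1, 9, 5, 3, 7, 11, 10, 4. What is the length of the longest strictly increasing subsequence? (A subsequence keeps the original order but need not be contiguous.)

4

Let dp[i] be the length of the longest such subsequence ending at index i:
i:      1  2  3  4  5  6  7  8  9 10 11
a[i]:   6  2  8  1  9  5  3  7 11 10  4
dp:     1  1  2  1  3  2  2  3  4  4  3
Maximum dp value is 4.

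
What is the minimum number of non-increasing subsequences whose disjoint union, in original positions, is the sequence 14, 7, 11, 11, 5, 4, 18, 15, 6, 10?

Place each on the leftmost legal pile:
14 → new pile 1 (tops now [14])
7 → pile 1 (tops now [7])
11 → new pile 2 (tops now [7, 11])
11 → pile 2 (tops now [7, 11])
5 → pile 1 (tops now [5, 11])
4 → pile 1 (tops now [4, 11])
18 → new pile 3 (tops now [4, 11, 18])
15 → pile 3 (tops now [4, 11, 15])
6 → pile 2 (tops now [4, 6, 15])
10 → pile 3 (tops now [4, 6, 10])
Three piles.

3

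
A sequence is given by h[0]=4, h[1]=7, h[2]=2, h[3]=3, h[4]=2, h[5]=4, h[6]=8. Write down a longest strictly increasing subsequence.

2, 3, 4, 8

Patience tails give the LIS length; then backtrack through the dp parents:
4 → extends → [4]
7 → extends → [4, 7]
2 → replaces 4 → [2, 7]
3 → replaces 7 → [2, 3]
2 → already a tail → [2, 3]
4 → extends → [2, 3, 4]
8 → extends → [2, 3, 4, 8]
Length 4; one witness is 2, 3, 4, 8.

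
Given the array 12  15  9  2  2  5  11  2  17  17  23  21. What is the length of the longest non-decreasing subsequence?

Track the smallest tail for each achievable length (allowing ties):
12 → extends → [12]
15 → extends → [12, 15]
9 → replaces 12 → [9, 15]
2 → replaces 9 → [2, 15]
2 → replaces 15 → [2, 2]
5 → extends → [2, 2, 5]
11 → extends → [2, 2, 5, 11]
2 → replaces 5 → [2, 2, 2, 11]
17 → extends → [2, 2, 2, 11, 17]
17 → extends → [2, 2, 2, 11, 17, 17]
23 → extends → [2, 2, 2, 11, 17, 17, 23]
21 → replaces 23 → [2, 2, 2, 11, 17, 17, 21]
Seven tails, so the longest non-decreasing subsequence has length 7 (e.g. 2, 2, 5, 11, 17, 17, 23).

7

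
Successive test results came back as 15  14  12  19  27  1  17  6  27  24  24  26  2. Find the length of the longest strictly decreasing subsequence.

Negate each value so 'decreasing' becomes 'increasing', then run patience tails on the negated sequence:
-15 → extends → [-15]
-14 → extends → [-15, -14]
-12 → extends → [-15, -14, -12]
-19 → replaces -15 → [-19, -14, -12]
-27 → replaces -19 → [-27, -14, -12]
-1 → extends → [-27, -14, -12, -1]
-17 → replaces -14 → [-27, -17, -12, -1]
-6 → replaces -1 → [-27, -17, -12, -6]
-27 → already a tail → [-27, -17, -12, -6]
-24 → replaces -17 → [-27, -24, -12, -6]
-24 → already a tail → [-27, -24, -12, -6]
-26 → replaces -24 → [-27, -26, -12, -6]
-2 → extends → [-27, -26, -12, -6, -2]
Five tails, so the longest strictly decreasing subsequence of the original has length 5.

5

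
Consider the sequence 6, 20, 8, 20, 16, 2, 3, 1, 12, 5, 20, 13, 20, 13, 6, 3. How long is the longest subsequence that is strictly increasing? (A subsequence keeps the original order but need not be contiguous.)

5

Track the smallest tail for each achievable length (strict):
6 → extends → [6]
20 → extends → [6, 20]
8 → replaces 20 → [6, 8]
20 → extends → [6, 8, 20]
16 → replaces 20 → [6, 8, 16]
2 → replaces 6 → [2, 8, 16]
3 → replaces 8 → [2, 3, 16]
1 → replaces 2 → [1, 3, 16]
12 → replaces 16 → [1, 3, 12]
5 → replaces 12 → [1, 3, 5]
20 → extends → [1, 3, 5, 20]
13 → replaces 20 → [1, 3, 5, 13]
20 → extends → [1, 3, 5, 13, 20]
13 → already a tail → [1, 3, 5, 13, 20]
6 → replaces 13 → [1, 3, 5, 6, 20]
3 → already a tail → [1, 3, 5, 6, 20]
Five tails, so the longest strictly increasing subsequence has length 5 (e.g. 6, 8, 12, 13, 20).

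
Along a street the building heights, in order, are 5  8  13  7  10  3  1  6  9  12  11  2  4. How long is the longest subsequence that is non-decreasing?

4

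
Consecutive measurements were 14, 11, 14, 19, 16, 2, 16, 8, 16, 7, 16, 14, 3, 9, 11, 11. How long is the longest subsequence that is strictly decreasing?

Let dp[i] be the longest strictly decreasing subsequence ending at i:
i:      1  2  3  4  5  6  7  8  9 10 11 12 13 14 15 16
a[i]:  14 11 14 19 16  2 16  8 16  7 16 14  3  9 11 11
dp:     1  2  1  1  2  3  2  3  2  4  2  3  5  4  4  4
Maximum is 5.

5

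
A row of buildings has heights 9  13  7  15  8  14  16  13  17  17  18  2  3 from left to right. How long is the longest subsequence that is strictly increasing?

6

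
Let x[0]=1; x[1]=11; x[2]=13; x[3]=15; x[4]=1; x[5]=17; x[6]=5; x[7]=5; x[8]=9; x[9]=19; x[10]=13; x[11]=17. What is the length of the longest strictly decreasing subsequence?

2

Negate each value so 'decreasing' becomes 'increasing', then run patience tails on the negated sequence:
-1 → extends → [-1]
-11 → replaces -1 → [-11]
-13 → replaces -11 → [-13]
-15 → replaces -13 → [-15]
-1 → extends → [-15, -1]
-17 → replaces -15 → [-17, -1]
-5 → replaces -1 → [-17, -5]
-5 → already a tail → [-17, -5]
-9 → replaces -5 → [-17, -9]
-19 → replaces -17 → [-19, -9]
-13 → replaces -9 → [-19, -13]
-17 → replaces -13 → [-19, -17]
Two tails, so the longest strictly decreasing subsequence of the original has length 2.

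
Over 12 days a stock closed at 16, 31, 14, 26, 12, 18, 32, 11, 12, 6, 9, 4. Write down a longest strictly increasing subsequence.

16, 31, 32

Patience tails give the LIS length; then backtrack through the dp parents:
16 → extends → [16]
31 → extends → [16, 31]
14 → replaces 16 → [14, 31]
26 → replaces 31 → [14, 26]
12 → replaces 14 → [12, 26]
18 → replaces 26 → [12, 18]
32 → extends → [12, 18, 32]
11 → replaces 12 → [11, 18, 32]
12 → replaces 18 → [11, 12, 32]
6 → replaces 11 → [6, 12, 32]
9 → replaces 12 → [6, 9, 32]
4 → replaces 6 → [4, 9, 32]
Length 3; one witness is 16, 31, 32.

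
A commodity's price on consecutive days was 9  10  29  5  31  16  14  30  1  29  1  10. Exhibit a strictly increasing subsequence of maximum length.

9, 10, 29, 31

Patience tails give the LIS length; then backtrack through the dp parents:
9 → extends → [9]
10 → extends → [9, 10]
29 → extends → [9, 10, 29]
5 → replaces 9 → [5, 10, 29]
31 → extends → [5, 10, 29, 31]
16 → replaces 29 → [5, 10, 16, 31]
14 → replaces 16 → [5, 10, 14, 31]
30 → replaces 31 → [5, 10, 14, 30]
1 → replaces 5 → [1, 10, 14, 30]
29 → replaces 30 → [1, 10, 14, 29]
1 → already a tail → [1, 10, 14, 29]
10 → already a tail → [1, 10, 14, 29]
Length 4; one witness is 9, 10, 29, 31.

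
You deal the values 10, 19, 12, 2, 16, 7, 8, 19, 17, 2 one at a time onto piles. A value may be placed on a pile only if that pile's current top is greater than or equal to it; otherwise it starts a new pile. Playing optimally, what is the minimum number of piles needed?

4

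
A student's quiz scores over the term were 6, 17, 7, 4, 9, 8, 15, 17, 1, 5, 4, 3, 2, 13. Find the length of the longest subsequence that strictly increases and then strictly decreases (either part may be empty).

inc[i] = longest strictly increasing subsequence ending at i; dec[i] = longest strictly decreasing subsequence starting at i:
i:      1  2  3  4  5  6  7  8  9 10 11 12 13 14
a[i]:   6 17  7  4  9  8 15 17  1  5  4  3  2 13
inc:    1  2  2  1  3  3  4  5  1  2  2  2  2  4
dec:    5  7  5  3  6  5  5  5  1  4  3  2  1  1
Best peak at i=8 (value 17): inc=5, dec=5, length 5+5−1 = 9.

9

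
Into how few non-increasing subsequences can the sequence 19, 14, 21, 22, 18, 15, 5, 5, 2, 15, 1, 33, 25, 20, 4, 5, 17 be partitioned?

4

Place each on the leftmost legal pile:
19 → new pile 1 (tops now [19])
14 → pile 1 (tops now [14])
21 → new pile 2 (tops now [14, 21])
22 → new pile 3 (tops now [14, 21, 22])
18 → pile 2 (tops now [14, 18, 22])
15 → pile 2 (tops now [14, 15, 22])
5 → pile 1 (tops now [5, 15, 22])
5 → pile 1 (tops now [5, 15, 22])
2 → pile 1 (tops now [2, 15, 22])
15 → pile 2 (tops now [2, 15, 22])
1 → pile 1 (tops now [1, 15, 22])
33 → new pile 4 (tops now [1, 15, 22, 33])
25 → pile 4 (tops now [1, 15, 22, 25])
20 → pile 3 (tops now [1, 15, 20, 25])
4 → pile 2 (tops now [1, 4, 20, 25])
5 → pile 3 (tops now [1, 4, 5, 25])
17 → pile 4 (tops now [1, 4, 5, 17])
Four piles.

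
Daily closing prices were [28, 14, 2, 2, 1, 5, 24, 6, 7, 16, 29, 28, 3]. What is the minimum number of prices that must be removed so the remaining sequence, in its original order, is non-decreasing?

Fewest deletions = n − (longest non-decreasing subsequence).
i:      1  2  3  4  5  6  7  8  9 10 11 12 13
a[i]:  28 14  2  2  1  5 24  6  7 16 29 28  3
dp:     1  1  1  2  1  3  4  4  5  6  7  7  3
max dp = 7, so deletions = 13 − 7 = 6.

6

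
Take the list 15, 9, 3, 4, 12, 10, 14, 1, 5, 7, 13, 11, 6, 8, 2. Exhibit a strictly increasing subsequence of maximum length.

3, 4, 5, 7, 13

Patience tails give the LIS length; then backtrack through the dp parents:
15 → extends → [15]
9 → replaces 15 → [9]
3 → replaces 9 → [3]
4 → extends → [3, 4]
12 → extends → [3, 4, 12]
10 → replaces 12 → [3, 4, 10]
14 → extends → [3, 4, 10, 14]
1 → replaces 3 → [1, 4, 10, 14]
5 → replaces 10 → [1, 4, 5, 14]
7 → replaces 14 → [1, 4, 5, 7]
13 → extends → [1, 4, 5, 7, 13]
11 → replaces 13 → [1, 4, 5, 7, 11]
6 → replaces 7 → [1, 4, 5, 6, 11]
8 → replaces 11 → [1, 4, 5, 6, 8]
2 → replaces 4 → [1, 2, 5, 6, 8]
Length 5; one witness is 3, 4, 5, 7, 13.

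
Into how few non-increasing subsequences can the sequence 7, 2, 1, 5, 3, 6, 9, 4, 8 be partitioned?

4

Place each on the leftmost legal pile:
7 → new pile 1 (tops now [7])
2 → pile 1 (tops now [2])
1 → pile 1 (tops now [1])
5 → new pile 2 (tops now [1, 5])
3 → pile 2 (tops now [1, 3])
6 → new pile 3 (tops now [1, 3, 6])
9 → new pile 4 (tops now [1, 3, 6, 9])
4 → pile 3 (tops now [1, 3, 4, 9])
8 → pile 4 (tops now [1, 3, 4, 8])
Four piles.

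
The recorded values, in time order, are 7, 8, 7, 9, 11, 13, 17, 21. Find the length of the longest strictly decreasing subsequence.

2

Negate each value so 'decreasing' becomes 'increasing', then run patience tails on the negated sequence:
-7 → extends → [-7]
-8 → replaces -7 → [-8]
-7 → extends → [-8, -7]
-9 → replaces -8 → [-9, -7]
-11 → replaces -9 → [-11, -7]
-13 → replaces -11 → [-13, -7]
-17 → replaces -13 → [-17, -7]
-21 → replaces -17 → [-21, -7]
Two tails, so the longest strictly decreasing subsequence of the original has length 2.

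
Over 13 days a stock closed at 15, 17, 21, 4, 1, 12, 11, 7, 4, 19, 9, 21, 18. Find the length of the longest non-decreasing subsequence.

Track the smallest tail for each achievable length (allowing ties):
15 → extends → [15]
17 → extends → [15, 17]
21 → extends → [15, 17, 21]
4 → replaces 15 → [4, 17, 21]
1 → replaces 4 → [1, 17, 21]
12 → replaces 17 → [1, 12, 21]
11 → replaces 12 → [1, 11, 21]
7 → replaces 11 → [1, 7, 21]
4 → replaces 7 → [1, 4, 21]
19 → replaces 21 → [1, 4, 19]
9 → replaces 19 → [1, 4, 9]
21 → extends → [1, 4, 9, 21]
18 → replaces 21 → [1, 4, 9, 18]
Four tails, so the longest non-decreasing subsequence has length 4 (e.g. 15, 17, 21, 21).

4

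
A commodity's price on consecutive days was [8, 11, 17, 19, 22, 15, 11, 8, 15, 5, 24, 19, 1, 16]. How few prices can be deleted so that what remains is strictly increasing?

Fewest deletions = n − (longest strictly increasing subsequence).
Patience tails:
8 → extends → [8]
11 → extends → [8, 11]
17 → extends → [8, 11, 17]
19 → extends → [8, 11, 17, 19]
22 → extends → [8, 11, 17, 19, 22]
15 → replaces 17 → [8, 11, 15, 19, 22]
11 → already a tail → [8, 11, 15, 19, 22]
8 → already a tail → [8, 11, 15, 19, 22]
15 → already a tail → [8, 11, 15, 19, 22]
5 → replaces 8 → [5, 11, 15, 19, 22]
24 → extends → [5, 11, 15, 19, 22, 24]
19 → already a tail → [5, 11, 15, 19, 22, 24]
1 → replaces 5 → [1, 11, 15, 19, 22, 24]
16 → replaces 19 → [1, 11, 15, 16, 22, 24]
Longest strictly increasing subsequence has length 6, so deletions = 14 − 6 = 8.

8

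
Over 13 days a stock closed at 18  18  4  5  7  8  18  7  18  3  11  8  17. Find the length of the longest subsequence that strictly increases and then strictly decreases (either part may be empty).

7

inc[i] = longest strictly increasing subsequence ending at i; dec[i] = longest strictly decreasing subsequence starting at i:
i:      1  2  3  4  5  6  7  8  9 10 11 12 13
a[i]:  18 18  4  5  7  8 18  7 18  3 11  8 17
inc:    1  1  1  2  3  4  5  3  5  1  5  4  6
dec:    4  4  2  2  2  3  3  2  3  1  2  1  1
Best peak at i=7 (value 18): inc=5, dec=3, length 5+3−1 = 7.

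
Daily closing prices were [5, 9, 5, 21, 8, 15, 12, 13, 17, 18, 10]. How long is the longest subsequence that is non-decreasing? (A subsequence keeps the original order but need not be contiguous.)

7

Track the smallest tail for each achievable length (allowing ties):
5 → extends → [5]
9 → extends → [5, 9]
5 → replaces 9 → [5, 5]
21 → extends → [5, 5, 21]
8 → replaces 21 → [5, 5, 8]
15 → extends → [5, 5, 8, 15]
12 → replaces 15 → [5, 5, 8, 12]
13 → extends → [5, 5, 8, 12, 13]
17 → extends → [5, 5, 8, 12, 13, 17]
18 → extends → [5, 5, 8, 12, 13, 17, 18]
10 → replaces 12 → [5, 5, 8, 10, 13, 17, 18]
Seven tails, so the longest non-decreasing subsequence has length 7 (e.g. 5, 5, 8, 12, 13, 17, 18).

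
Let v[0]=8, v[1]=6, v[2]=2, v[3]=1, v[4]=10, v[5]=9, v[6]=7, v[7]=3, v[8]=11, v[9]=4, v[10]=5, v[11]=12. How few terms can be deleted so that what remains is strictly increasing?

7

Fewest deletions = n − (longest strictly increasing subsequence).
i:      0  1  2  3  4  5  6  7  8  9 10 11
v[i]:   8  6  2  1 10  9  7  3 11  4  5 12
dp:     1  1  1  1  2  2  2  2  3  3  4  5
max dp = 5, so deletions = 12 − 5 = 7.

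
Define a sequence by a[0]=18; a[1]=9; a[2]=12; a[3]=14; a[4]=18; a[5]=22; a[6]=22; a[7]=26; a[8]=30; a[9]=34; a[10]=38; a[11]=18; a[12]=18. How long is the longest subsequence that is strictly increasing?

Track the smallest tail for each achievable length (strict):
18 → extends → [18]
9 → replaces 18 → [9]
12 → extends → [9, 12]
14 → extends → [9, 12, 14]
18 → extends → [9, 12, 14, 18]
22 → extends → [9, 12, 14, 18, 22]
22 → already a tail → [9, 12, 14, 18, 22]
26 → extends → [9, 12, 14, 18, 22, 26]
30 → extends → [9, 12, 14, 18, 22, 26, 30]
34 → extends → [9, 12, 14, 18, 22, 26, 30, 34]
38 → extends → [9, 12, 14, 18, 22, 26, 30, 34, 38]
18 → already a tail → [9, 12, 14, 18, 22, 26, 30, 34, 38]
18 → already a tail → [9, 12, 14, 18, 22, 26, 30, 34, 38]
Nine tails, so the longest strictly increasing subsequence has length 9 (e.g. 9, 12, 14, 18, 22, 26, 30, 34, 38).

9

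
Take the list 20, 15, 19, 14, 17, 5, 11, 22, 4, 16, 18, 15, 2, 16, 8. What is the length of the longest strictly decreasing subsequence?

6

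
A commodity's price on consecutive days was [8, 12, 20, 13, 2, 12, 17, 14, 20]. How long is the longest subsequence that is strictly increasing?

5

Let dp[i] be the length of the longest such subsequence ending at index i:
i:      1  2  3  4  5  6  7  8  9
a[i]:   8 12 20 13  2 12 17 14 20
dp:     1  2  3  3  1  2  4  4  5
Maximum dp value is 5.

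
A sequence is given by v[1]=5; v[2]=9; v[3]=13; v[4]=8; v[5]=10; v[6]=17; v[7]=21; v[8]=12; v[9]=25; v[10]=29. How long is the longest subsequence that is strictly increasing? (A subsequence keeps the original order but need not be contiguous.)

7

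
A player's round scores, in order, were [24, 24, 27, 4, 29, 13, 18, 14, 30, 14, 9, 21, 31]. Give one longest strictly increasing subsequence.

Patience tails give the LIS length; then backtrack through the dp parents:
24 → extends → [24]
24 → already a tail → [24]
27 → extends → [24, 27]
4 → replaces 24 → [4, 27]
29 → extends → [4, 27, 29]
13 → replaces 27 → [4, 13, 29]
18 → replaces 29 → [4, 13, 18]
14 → replaces 18 → [4, 13, 14]
30 → extends → [4, 13, 14, 30]
14 → already a tail → [4, 13, 14, 30]
9 → replaces 13 → [4, 9, 14, 30]
21 → replaces 30 → [4, 9, 14, 21]
31 → extends → [4, 9, 14, 21, 31]
Length 5; one witness is 24, 27, 29, 30, 31.

24, 27, 29, 30, 31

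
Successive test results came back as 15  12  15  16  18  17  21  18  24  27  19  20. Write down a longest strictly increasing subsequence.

Patience tails give the LIS length; then backtrack through the dp parents:
15 → extends → [15]
12 → replaces 15 → [12]
15 → extends → [12, 15]
16 → extends → [12, 15, 16]
18 → extends → [12, 15, 16, 18]
17 → replaces 18 → [12, 15, 16, 17]
21 → extends → [12, 15, 16, 17, 21]
18 → replaces 21 → [12, 15, 16, 17, 18]
24 → extends → [12, 15, 16, 17, 18, 24]
27 → extends → [12, 15, 16, 17, 18, 24, 27]
19 → replaces 24 → [12, 15, 16, 17, 18, 19, 27]
20 → replaces 27 → [12, 15, 16, 17, 18, 19, 20]
Length 7; one witness is 12, 15, 16, 18, 21, 24, 27.

12, 15, 16, 18, 21, 24, 27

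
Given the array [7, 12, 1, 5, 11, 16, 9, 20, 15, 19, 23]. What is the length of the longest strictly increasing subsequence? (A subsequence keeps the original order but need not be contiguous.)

Let dp[i] be the length of the longest such subsequence ending at index i:
i:      1  2  3  4  5  6  7  8  9 10 11
a[i]:   7 12  1  5 11 16  9 20 15 19 23
dp:     1  2  1  2  3  4  3  5  4  5  6
Maximum dp value is 6.

6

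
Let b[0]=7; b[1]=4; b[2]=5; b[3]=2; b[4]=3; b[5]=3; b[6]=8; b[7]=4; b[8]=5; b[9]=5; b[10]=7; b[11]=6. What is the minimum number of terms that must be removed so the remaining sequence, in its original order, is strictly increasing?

Fewest deletions = n − (longest strictly increasing subsequence).
i:      0  1  2  3  4  5  6  7  8  9 10 11
b[i]:   7  4  5  2  3  3  8  4  5  5  7  6
dp:     1  1  2  1  2  2  3  3  4  4  5  5
max dp = 5, so deletions = 12 − 5 = 7.

7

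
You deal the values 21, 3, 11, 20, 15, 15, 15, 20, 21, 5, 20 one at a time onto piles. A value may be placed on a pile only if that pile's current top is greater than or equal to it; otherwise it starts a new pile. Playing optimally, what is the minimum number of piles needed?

The minimum number of non-increasing subsequences covering a sequence equals the length of its longest strictly increasing subsequence.
LIS length is 5 (e.g. 3, 11, 15, 20, 21), so 5 piles are needed.

5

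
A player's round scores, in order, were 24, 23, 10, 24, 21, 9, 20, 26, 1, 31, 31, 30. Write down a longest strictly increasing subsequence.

Patience tails give the LIS length; then backtrack through the dp parents:
24 → extends → [24]
23 → replaces 24 → [23]
10 → replaces 23 → [10]
24 → extends → [10, 24]
21 → replaces 24 → [10, 21]
9 → replaces 10 → [9, 21]
20 → replaces 21 → [9, 20]
26 → extends → [9, 20, 26]
1 → replaces 9 → [1, 20, 26]
31 → extends → [1, 20, 26, 31]
31 → already a tail → [1, 20, 26, 31]
30 → replaces 31 → [1, 20, 26, 30]
Length 4; one witness is 23, 24, 26, 31.

23, 24, 26, 31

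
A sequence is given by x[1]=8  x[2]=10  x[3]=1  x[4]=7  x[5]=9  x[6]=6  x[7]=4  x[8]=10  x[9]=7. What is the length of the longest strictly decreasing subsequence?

4

Let dp[i] be the longest strictly decreasing subsequence ending at i:
i:      1  2  3  4  5  6  7  8  9
x[i]:   8 10  1  7  9  6  4 10  7
dp:     1  1  2  2  2  3  4  1  3
Maximum is 4.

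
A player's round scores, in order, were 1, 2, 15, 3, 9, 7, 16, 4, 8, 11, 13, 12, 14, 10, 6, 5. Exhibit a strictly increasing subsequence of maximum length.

Patience tails give the LIS length; then backtrack through the dp parents:
1 → extends → [1]
2 → extends → [1, 2]
15 → extends → [1, 2, 15]
3 → replaces 15 → [1, 2, 3]
9 → extends → [1, 2, 3, 9]
7 → replaces 9 → [1, 2, 3, 7]
16 → extends → [1, 2, 3, 7, 16]
4 → replaces 7 → [1, 2, 3, 4, 16]
8 → replaces 16 → [1, 2, 3, 4, 8]
11 → extends → [1, 2, 3, 4, 8, 11]
13 → extends → [1, 2, 3, 4, 8, 11, 13]
12 → replaces 13 → [1, 2, 3, 4, 8, 11, 12]
14 → extends → [1, 2, 3, 4, 8, 11, 12, 14]
10 → replaces 11 → [1, 2, 3, 4, 8, 10, 12, 14]
6 → replaces 8 → [1, 2, 3, 4, 6, 10, 12, 14]
5 → replaces 6 → [1, 2, 3, 4, 5, 10, 12, 14]
Length 8; one witness is 1, 2, 3, 7, 8, 11, 13, 14.

1, 2, 3, 7, 8, 11, 13, 14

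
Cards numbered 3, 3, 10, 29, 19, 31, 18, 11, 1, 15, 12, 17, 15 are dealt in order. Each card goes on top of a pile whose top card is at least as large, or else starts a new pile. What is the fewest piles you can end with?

Place each on the leftmost legal pile:
3 → new pile 1 (tops now [3])
3 → pile 1 (tops now [3])
10 → new pile 2 (tops now [3, 10])
29 → new pile 3 (tops now [3, 10, 29])
19 → pile 3 (tops now [3, 10, 19])
31 → new pile 4 (tops now [3, 10, 19, 31])
18 → pile 3 (tops now [3, 10, 18, 31])
11 → pile 3 (tops now [3, 10, 11, 31])
1 → pile 1 (tops now [1, 10, 11, 31])
15 → pile 4 (tops now [1, 10, 11, 15])
12 → pile 4 (tops now [1, 10, 11, 12])
17 → new pile 5 (tops now [1, 10, 11, 12, 17])
15 → pile 5 (tops now [1, 10, 11, 12, 15])
Five piles.

5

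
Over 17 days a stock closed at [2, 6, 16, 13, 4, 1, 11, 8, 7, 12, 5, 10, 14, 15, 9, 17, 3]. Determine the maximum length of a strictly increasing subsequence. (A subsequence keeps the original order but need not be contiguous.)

7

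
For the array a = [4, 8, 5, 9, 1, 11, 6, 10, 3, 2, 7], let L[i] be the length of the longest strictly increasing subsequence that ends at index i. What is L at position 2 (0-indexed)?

dp[i] = 1 + max{dp[j] : j<i, a[j]<a[i]} (or 1 if no such j):
i:      0  1  2  3  4  5  6  7  8  9 10
a[i]:   4  8  5  9  1 11  6 10  3  2  7
dp:     1  2  2  3  1  4  3  4  2  2  4
At index 2 the value is 2.

2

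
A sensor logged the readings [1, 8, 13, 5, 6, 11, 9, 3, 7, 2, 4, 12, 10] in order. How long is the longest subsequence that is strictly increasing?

5

Let dp[i] be the length of the longest such subsequence ending at index i:
i:      1  2  3  4  5  6  7  8  9 10 11 12 13
a[i]:   1  8 13  5  6 11  9  3  7  2  4 12 10
dp:     1  2  3  2  3  4  4  2  4  2  3  5  5
Maximum dp value is 5.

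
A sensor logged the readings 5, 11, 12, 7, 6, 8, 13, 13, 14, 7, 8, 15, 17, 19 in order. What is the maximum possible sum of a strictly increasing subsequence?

106

Let S[i] be the best sum of a strictly increasing subsequence ending at i:
i:       1   2   3   4   5   6   7   8   9  10  11  12  13  14
a[i]:    5  11  12   7   6   8  13  13  14   7   8  15  17  19
S:       5  16  28  12  11  20  41  41  55  18  26  70  87 106
Maximum is 106 (e.g. 5 + 11 + 12 + 13 + 14 + 15 + 17 + 19).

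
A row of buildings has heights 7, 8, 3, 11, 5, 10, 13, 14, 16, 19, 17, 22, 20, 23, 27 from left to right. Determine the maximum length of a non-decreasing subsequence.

Track the smallest tail for each achievable length (allowing ties):
7 → extends → [7]
8 → extends → [7, 8]
3 → replaces 7 → [3, 8]
11 → extends → [3, 8, 11]
5 → replaces 8 → [3, 5, 11]
10 → replaces 11 → [3, 5, 10]
13 → extends → [3, 5, 10, 13]
14 → extends → [3, 5, 10, 13, 14]
16 → extends → [3, 5, 10, 13, 14, 16]
19 → extends → [3, 5, 10, 13, 14, 16, 19]
17 → replaces 19 → [3, 5, 10, 13, 14, 16, 17]
22 → extends → [3, 5, 10, 13, 14, 16, 17, 22]
20 → replaces 22 → [3, 5, 10, 13, 14, 16, 17, 20]
23 → extends → [3, 5, 10, 13, 14, 16, 17, 20, 23]
27 → extends → [3, 5, 10, 13, 14, 16, 17, 20, 23, 27]
Ten tails, so the longest non-decreasing subsequence has length 10 (e.g. 7, 8, 11, 13, 14, 16, 19, 22, 23, 27).

10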